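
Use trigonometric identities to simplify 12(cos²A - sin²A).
12(cos²A - sin²A) = 12(cos(2A)) (using Double angle)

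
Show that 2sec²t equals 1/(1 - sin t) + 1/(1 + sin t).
RHS = [(1 + sin t) + (1 - sin t)] / [(1 - sin t)(1 + sin t)] = 2/(1 - sin²t) = 2/cos²t = 2sec²t = LHS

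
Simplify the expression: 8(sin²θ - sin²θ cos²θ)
8(sin²θ - sin²θ cos²θ) = 8(sin⁴θ) (using Factoring)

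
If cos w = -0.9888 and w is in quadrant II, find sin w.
sin w = 0.1492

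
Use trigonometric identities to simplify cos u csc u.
cos u csc u = cot u (using Reciprocal + quotient)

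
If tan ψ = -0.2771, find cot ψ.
cot ψ = 1/tan ψ = -3.609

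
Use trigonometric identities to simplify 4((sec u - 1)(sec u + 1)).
4((sec u - 1)(sec u + 1)) = 4(tan²u) (using Diff. of squares)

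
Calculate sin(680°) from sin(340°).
sin(680°) = 2 sin 340° cos 340° = -0.6428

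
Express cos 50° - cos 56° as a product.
cos 50° - cos 56° = -2 sin(53°) sin(-3°)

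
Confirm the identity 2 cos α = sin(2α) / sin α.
RHS = 2 sin α cos α / sin α = 2 cos α = LHS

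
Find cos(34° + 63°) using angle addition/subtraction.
cos(34° + 63°) = cos 34° cos 63° - sin 34° sin 63° = -0.1219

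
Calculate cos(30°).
cos(30°) = √3/2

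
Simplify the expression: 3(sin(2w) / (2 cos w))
3(sin(2w) / (2 cos w)) = 3(sin w) (using Double angle)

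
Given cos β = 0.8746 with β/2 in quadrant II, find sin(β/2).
sin(β/2) = ±√((1 - cos β)/2); positive since β/2 ∈ QII, so sin(β/2) = 0.2504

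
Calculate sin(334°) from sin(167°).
sin(334°) = 2 sin 167° cos 167° = -0.4384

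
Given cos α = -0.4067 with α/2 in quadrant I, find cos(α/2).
cos(α/2) = ±√((1 + cos α)/2); positive since α/2 ∈ QI, so cos(α/2) = 0.5447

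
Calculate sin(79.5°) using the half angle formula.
sin(79.5°) = √((1 - cos 159°)/2) = 0.9833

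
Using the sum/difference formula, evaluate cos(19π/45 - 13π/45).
cos(19π/45 - 13π/45) = cos 19π/45 cos 13π/45 + sin 19π/45 sin 13π/45 = 0.9135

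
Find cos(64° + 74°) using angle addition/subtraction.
cos(64° + 74°) = cos 64° cos 74° - sin 64° sin 74° = -0.7431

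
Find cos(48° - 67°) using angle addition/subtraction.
cos(48° - 67°) = cos 48° cos 67° + sin 48° sin 67° = 0.9455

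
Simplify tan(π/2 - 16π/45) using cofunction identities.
tan(π/2 - 16π/45) = cot(16π/45)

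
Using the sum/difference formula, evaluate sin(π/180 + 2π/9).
sin(π/180 + 2π/9) = sin π/180 cos 2π/9 + cos π/180 sin 2π/9 = 0.6561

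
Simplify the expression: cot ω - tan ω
cot ω - tan ω = 2 cot(2ω) (using Double angle)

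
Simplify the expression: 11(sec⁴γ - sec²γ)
11(sec⁴γ - sec²γ) = 11(tan⁴γ + tan²γ) (using Pythagorean)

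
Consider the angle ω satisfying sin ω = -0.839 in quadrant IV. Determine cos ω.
cos ω = √(1 - sin²ω) = 0.5441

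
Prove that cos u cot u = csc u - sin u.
RHS = 1/sin u - sin u = (1 - sin²u)/sin u = cos²u/sin u = cos u · (cos u/sin u) = cos u cot u = LHS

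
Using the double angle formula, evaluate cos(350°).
cos(350°) = cos²175° - sin²175° = 0.9848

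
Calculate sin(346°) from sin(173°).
sin(346°) = 2 sin 173° cos 173° = -0.2419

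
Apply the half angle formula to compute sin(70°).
sin(70°) = √((1 - cos 140°)/2) = 0.9397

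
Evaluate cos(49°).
cos(49°) = 0.6561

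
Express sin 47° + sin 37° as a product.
sin 47° + sin 37° = 2 sin(42°) cos(5°)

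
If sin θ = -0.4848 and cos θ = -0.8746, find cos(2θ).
cos(2θ) = cos²θ - sin²θ = 0.5299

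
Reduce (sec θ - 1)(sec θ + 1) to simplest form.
(sec θ - 1)(sec θ + 1) = tan²θ (using Diff. of squares)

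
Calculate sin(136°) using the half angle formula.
sin(136°) = √((1 - cos 272°)/2) = 0.6947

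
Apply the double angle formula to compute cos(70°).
cos(70°) = cos²35° - sin²35° = 0.342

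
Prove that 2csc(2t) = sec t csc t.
LHS = 2/sin(2t) = 2/(2 sin t cos t) = 1/(sin t cos t) = (1/cos t)(1/sin t) = sec t csc t = RHS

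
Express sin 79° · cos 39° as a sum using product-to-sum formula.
sin 79° cos 39° = (1/2)[sin(79°+39°) + sin(79°-39°)]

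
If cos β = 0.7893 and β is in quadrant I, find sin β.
sin β = 0.614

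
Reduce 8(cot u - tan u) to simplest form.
8(cot u - tan u) = 8(2 cot(2u)) (using Double angle)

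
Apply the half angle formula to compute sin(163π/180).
sin(163π/180) = √((1 - cos 163π/90)/2) = 0.2924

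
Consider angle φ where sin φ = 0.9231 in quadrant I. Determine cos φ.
cos φ = √(1 - sin²φ) = 0.3846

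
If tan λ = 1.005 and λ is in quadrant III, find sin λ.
sin λ = -0.7089 (using tan²λ + 1 = sec²λ)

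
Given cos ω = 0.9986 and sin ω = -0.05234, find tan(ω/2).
tan(ω/2) = sin ω / (1 + cos ω) = -0.02619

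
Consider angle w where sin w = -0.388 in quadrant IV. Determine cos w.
cos w = √(1 - sin²w) = 0.9217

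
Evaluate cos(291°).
cos(291°) = 0.3584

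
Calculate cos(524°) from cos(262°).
cos(524°) = cos²262° - sin²262° = -0.9613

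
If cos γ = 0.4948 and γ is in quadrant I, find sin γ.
sin γ = 0.869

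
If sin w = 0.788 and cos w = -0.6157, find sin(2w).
sin(2w) = 2 sin w cos w = -0.9703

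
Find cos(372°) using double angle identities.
cos(372°) = 2cos²186° - 1 = 0.9781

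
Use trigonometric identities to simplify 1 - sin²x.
1 - sin²x = cos²x (using Pythagorean identity)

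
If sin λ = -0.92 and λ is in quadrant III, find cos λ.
cos λ = -0.3919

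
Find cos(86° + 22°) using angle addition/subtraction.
cos(86° + 22°) = cos 86° cos 22° - sin 86° sin 22° = -0.309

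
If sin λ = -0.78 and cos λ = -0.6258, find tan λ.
tan λ = sin λ / cos λ = 1.246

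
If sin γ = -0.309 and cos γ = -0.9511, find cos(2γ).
cos(2γ) = cos²γ - sin²γ = 0.8091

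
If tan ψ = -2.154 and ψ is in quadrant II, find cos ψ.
cos ψ = -0.4211 (using tan²ψ + 1 = sec²ψ)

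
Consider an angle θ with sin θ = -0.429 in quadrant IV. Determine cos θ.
cos θ = √(1 - sin²θ) = 0.9033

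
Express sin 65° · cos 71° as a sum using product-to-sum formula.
sin 65° cos 71° = (1/2)[sin(65°+71°) + sin(65°-71°)]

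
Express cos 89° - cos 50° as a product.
cos 89° - cos 50° = -2 sin(69.5°) sin(19.5°)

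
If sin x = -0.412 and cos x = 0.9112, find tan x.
tan x = sin x / cos x = -0.4522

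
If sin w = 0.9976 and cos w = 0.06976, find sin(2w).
sin(2w) = 2 sin w cos w = 0.1392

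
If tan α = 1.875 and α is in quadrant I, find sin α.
sin α = 0.8824 (using tan²α + 1 = sec²α)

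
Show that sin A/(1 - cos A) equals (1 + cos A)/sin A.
LHS = sin A(1 + cos A) / ((1 - cos A)(1 + cos A)) = sin A(1 + cos A) / (1 - cos²A) = sin A(1 + cos A) / sin²A = (1 + cos A)/sin A = RHS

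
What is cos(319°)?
cos(319°) = 0.7547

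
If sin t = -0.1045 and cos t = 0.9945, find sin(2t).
sin(2t) = 2 sin t cos t = -0.2079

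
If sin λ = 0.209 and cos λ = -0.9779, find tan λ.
tan λ = sin λ / cos λ = -0.2137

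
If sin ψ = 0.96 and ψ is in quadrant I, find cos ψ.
cos ψ = 0.28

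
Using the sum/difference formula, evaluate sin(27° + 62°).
sin(27° + 62°) = sin 27° cos 62° + cos 27° sin 62° = 0.9998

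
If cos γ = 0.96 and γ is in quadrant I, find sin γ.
sin γ = 0.28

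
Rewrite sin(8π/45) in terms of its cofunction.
sin(8π/45) = cos(π/2 - 8π/45) = cos(29π/90)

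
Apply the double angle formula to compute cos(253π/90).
cos(253π/90) = cos²253π/180 - sin²253π/180 = -0.829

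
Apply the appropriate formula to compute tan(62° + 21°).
tan(62° + 21°) = (tan 62° + tan 21°)/(1 - tan 62° tan 21°) = 8.144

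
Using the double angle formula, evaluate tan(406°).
tan(406°) = 2 tan 203° / (1 - tan²203°) = 1.036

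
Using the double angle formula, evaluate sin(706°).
sin(706°) = 2 sin 353° cos 353° = -0.2419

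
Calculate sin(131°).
sin(131°) = 0.7547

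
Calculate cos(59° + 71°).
cos(59° + 71°) = cos 59° cos 71° - sin 59° sin 71° = -0.6428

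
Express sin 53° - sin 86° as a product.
sin 53° - sin 86° = 2 cos(69.5°) sin(-16.5°)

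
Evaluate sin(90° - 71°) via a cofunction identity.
sin(90° - 71°) = cos(71°) = 0.3256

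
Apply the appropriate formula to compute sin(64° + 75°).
sin(64° + 75°) = sin 64° cos 75° + cos 64° sin 75° = 0.6561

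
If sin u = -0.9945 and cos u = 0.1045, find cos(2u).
cos(2u) = cos²u - sin²u = -0.9781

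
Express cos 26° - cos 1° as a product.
cos 26° - cos 1° = -2 sin(13.5°) sin(12.5°)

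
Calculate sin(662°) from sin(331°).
sin(662°) = 2 sin 331° cos 331° = -0.848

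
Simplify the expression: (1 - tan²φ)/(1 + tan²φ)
(1 - tan²φ)/(1 + tan²φ) = cos(2φ) (using Double angle)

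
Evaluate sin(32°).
sin(32°) = 0.5299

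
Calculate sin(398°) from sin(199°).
sin(398°) = 2 sin 199° cos 199° = 0.6157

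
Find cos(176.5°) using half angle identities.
cos(176.5°) = -√((1 + cos 353°)/2) = -0.9981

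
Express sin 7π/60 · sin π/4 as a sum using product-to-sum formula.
sin 7π/60 sin π/4 = (1/2)[cos(7π/60-π/4) - cos(7π/60+π/4)]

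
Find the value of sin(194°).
sin(194°) = -0.2419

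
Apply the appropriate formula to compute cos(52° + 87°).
cos(52° + 87°) = cos 52° cos 87° - sin 52° sin 87° = -0.7547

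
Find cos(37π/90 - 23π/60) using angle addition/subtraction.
cos(37π/90 - 23π/60) = cos 37π/90 cos 23π/60 + sin 37π/90 sin 23π/60 = 0.9962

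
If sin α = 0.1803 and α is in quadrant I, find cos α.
cos α = 0.9836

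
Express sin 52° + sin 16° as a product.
sin 52° + sin 16° = 2 sin(34°) cos(18°)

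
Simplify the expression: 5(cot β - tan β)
5(cot β - tan β) = 5(2 cot(2β)) (using Double angle)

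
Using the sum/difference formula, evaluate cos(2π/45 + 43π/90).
cos(2π/45 + 43π/90) = cos 2π/45 cos 43π/90 - sin 2π/45 sin 43π/90 = -0.06976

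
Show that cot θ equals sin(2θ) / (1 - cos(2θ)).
RHS = 2 sin θ cos θ / (2sin²θ) = cos θ/sin θ = cot θ = LHS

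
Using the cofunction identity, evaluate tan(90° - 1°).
tan(90° - 1°) = cot(1°) = 57.29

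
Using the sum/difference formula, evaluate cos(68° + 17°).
cos(68° + 17°) = cos 68° cos 17° - sin 68° sin 17° = 0.08716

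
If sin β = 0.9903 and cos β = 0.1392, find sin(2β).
sin(2β) = 2 sin β cos β = 0.2757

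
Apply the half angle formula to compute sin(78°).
sin(78°) = √((1 - cos 156°)/2) = 0.9781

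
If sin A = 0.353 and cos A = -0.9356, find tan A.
tan A = sin A / cos A = -0.3773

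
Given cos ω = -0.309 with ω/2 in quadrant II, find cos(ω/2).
cos(ω/2) = ±√((1 + cos ω)/2); negative since ω/2 ∈ QII, so cos(ω/2) = -0.5878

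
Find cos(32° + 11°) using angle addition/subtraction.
cos(32° + 11°) = cos 32° cos 11° - sin 32° sin 11° = 0.7314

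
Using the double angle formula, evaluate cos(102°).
cos(102°) = cos²51° - sin²51° = -0.2079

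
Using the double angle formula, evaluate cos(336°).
cos(336°) = cos²168° - sin²168° = 0.9135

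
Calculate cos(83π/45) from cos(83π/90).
cos(83π/45) = cos²83π/90 - sin²83π/90 = 0.8829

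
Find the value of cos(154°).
cos(154°) = -0.8988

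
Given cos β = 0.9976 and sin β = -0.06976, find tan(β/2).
tan(β/2) = sin β / (1 + cos β) = -0.03492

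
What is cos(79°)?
cos(79°) = 0.1908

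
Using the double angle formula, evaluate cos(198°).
cos(198°) = cos²99° - sin²99° = -0.9511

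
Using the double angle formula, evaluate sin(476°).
sin(476°) = 2 sin 238° cos 238° = 0.8988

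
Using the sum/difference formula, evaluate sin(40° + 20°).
sin(40° + 20°) = sin 40° cos 20° + cos 40° sin 20° = √3/2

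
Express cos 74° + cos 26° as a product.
cos 74° + cos 26° = 2 cos(50°) cos(24°)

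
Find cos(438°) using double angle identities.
cos(438°) = cos²219° - sin²219° = 0.2079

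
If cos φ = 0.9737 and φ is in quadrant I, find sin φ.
sin φ = 0.2278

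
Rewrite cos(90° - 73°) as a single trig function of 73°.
cos(90° - 73°) = sin(73°)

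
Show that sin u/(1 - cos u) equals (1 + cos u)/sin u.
LHS = sin u(1 + cos u) / ((1 - cos u)(1 + cos u)) = sin u(1 + cos u) / (1 - cos²u) = sin u(1 + cos u) / sin²u = (1 + cos u)/sin u = RHS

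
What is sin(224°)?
sin(224°) = -0.6947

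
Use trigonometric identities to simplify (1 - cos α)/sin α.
(1 - cos α)/sin α = tan(α/2) (using Half angle)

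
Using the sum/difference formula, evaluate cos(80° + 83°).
cos(80° + 83°) = cos 80° cos 83° - sin 80° sin 83° = -0.9563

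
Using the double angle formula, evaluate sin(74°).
sin(74°) = 2 sin 37° cos 37° = 0.9613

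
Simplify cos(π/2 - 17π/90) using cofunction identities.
cos(π/2 - 17π/90) = sin(17π/90)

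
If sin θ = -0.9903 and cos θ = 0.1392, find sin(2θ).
sin(2θ) = 2 sin θ cos θ = -0.2757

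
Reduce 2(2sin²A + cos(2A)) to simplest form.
2(2sin²A + cos(2A)) = 2 (using Double angle)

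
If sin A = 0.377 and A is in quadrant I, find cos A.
cos A = 0.9262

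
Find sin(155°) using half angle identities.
sin(155°) = √((1 - cos 310°)/2) = 0.4226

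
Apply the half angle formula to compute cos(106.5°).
cos(106.5°) = -√((1 + cos 213°)/2) = -0.284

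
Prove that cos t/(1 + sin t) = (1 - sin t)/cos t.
RHS = (1 - sin t)(1 + sin t) / (cos t(1 + sin t)) = (1 - sin²t) / (cos t(1 + sin t)) = cos²t / (cos t(1 + sin t)) = cos t/(1 + sin t) = LHS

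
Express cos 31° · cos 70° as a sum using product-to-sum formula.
cos 31° cos 70° = (1/2)[cos(31°-70°) + cos(31°+70°)]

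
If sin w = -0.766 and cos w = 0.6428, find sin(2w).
sin(2w) = 2 sin w cos w = -0.9848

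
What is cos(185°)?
cos(185°) = -0.9962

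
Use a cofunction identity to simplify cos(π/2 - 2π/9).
cos(π/2 - 2π/9) = sin(2π/9)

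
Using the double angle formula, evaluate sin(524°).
sin(524°) = 2 sin 262° cos 262° = 0.2756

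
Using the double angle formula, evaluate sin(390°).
sin(390°) = 2 sin 195° cos 195° = 1/2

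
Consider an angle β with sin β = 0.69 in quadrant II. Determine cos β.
cos β = ±√(1 - sin²β) = -0.7238 (negative in QII)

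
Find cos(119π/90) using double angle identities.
cos(119π/90) = cos²119π/180 - sin²119π/180 = -0.5299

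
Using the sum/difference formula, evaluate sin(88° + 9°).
sin(88° + 9°) = sin 88° cos 9° + cos 88° sin 9° = 0.9925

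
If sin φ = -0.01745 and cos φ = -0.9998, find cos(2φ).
cos(2φ) = cos²φ - sin²φ = 0.9993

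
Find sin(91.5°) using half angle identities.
sin(91.5°) = √((1 - cos 183°)/2) = 0.9997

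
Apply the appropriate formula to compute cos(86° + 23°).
cos(86° + 23°) = cos 86° cos 23° - sin 86° sin 23° = -0.3256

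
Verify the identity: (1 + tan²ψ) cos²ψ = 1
LHS = sec²ψ · cos²ψ = (1/cos²ψ) · cos²ψ = 1 = RHS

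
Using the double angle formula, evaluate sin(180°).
sin(180°) = 2 sin 90° cos 90° = 0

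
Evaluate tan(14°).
tan(14°) = 0.2493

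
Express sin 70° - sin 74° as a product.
sin 70° - sin 74° = 2 cos(72°) sin(-2°)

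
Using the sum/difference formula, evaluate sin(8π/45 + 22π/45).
sin(8π/45 + 22π/45) = sin 8π/45 cos 22π/45 + cos 8π/45 sin 22π/45 = √3/2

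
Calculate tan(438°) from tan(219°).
tan(438°) = 2 tan 219° / (1 - tan²219°) = 4.705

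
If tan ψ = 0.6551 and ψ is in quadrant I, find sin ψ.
sin ψ = 0.548 (using tan²ψ + 1 = sec²ψ)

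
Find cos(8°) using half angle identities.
cos(8°) = √((1 + cos 16°)/2) = 0.9903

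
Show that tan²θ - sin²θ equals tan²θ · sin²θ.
LHS = sin²θ/cos²θ - sin²θ = sin²θ(1/cos²θ - 1) = sin²θ · (1 - cos²θ)/cos²θ = sin²θ · sin²θ/cos²θ = sin²θ · tan²θ = RHS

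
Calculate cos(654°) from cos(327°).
cos(654°) = cos²327° - sin²327° = 0.4067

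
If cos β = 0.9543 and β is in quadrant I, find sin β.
sin β = 0.2989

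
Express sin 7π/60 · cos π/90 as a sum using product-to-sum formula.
sin 7π/60 cos π/90 = (1/2)[sin(7π/60+π/90) + sin(7π/60-π/90)]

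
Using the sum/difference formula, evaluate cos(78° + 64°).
cos(78° + 64°) = cos 78° cos 64° - sin 78° sin 64° = -0.788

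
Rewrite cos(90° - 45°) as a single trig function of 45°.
cos(90° - 45°) = sin(45°)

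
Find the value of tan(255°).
tan(255°) = 2+√3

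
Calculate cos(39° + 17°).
cos(39° + 17°) = cos 39° cos 17° - sin 39° sin 17° = 0.5592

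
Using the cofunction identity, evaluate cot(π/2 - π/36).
cot(π/2 - π/36) = tan(π/36) = 0.08749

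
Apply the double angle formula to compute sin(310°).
sin(310°) = 2 sin 155° cos 155° = -0.766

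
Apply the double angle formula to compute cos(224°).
cos(224°) = cos²112° - sin²112° = -0.7193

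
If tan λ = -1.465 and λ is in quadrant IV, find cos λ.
cos λ = 0.5638 (using tan²λ + 1 = sec²λ)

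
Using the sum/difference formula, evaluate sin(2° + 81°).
sin(2° + 81°) = sin 2° cos 81° + cos 2° sin 81° = 0.9925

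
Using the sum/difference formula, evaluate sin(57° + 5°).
sin(57° + 5°) = sin 57° cos 5° + cos 57° sin 5° = 0.8829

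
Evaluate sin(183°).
sin(183°) = -0.05234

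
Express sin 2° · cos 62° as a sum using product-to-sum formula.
sin 2° cos 62° = (1/2)[sin(2°+62°) + sin(2°-62°)]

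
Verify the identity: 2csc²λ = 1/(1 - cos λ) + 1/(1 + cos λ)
RHS = [(1 + cos λ) + (1 - cos λ)] / [(1 - cos λ)(1 + cos λ)] = 2/(1 - cos²λ) = 2/sin²λ = 2csc²λ = LHS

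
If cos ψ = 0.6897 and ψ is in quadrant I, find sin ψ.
sin ψ = 0.7241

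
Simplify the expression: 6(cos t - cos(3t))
6(cos t - cos(3t)) = 6(2 sin(2t) sin t) (using Sum-to-product)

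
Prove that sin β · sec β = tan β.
LHS = sin β · (1/cos β) = sin β/cos β = tan β = RHS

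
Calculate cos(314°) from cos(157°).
cos(314°) = cos²157° - sin²157° = 0.6947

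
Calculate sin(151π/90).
sin(151π/90) = -0.848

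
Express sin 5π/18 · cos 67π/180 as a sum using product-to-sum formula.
sin 5π/18 cos 67π/180 = (1/2)[sin(5π/18+67π/180) + sin(5π/18-67π/180)]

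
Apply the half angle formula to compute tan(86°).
tan(86°) = sin 172° / (1 + cos 172°) = 14.3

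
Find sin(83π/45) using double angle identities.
sin(83π/45) = 2 sin 83π/90 cos 83π/90 = -0.4695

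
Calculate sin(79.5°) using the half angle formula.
sin(79.5°) = √((1 - cos 159°)/2) = 0.9833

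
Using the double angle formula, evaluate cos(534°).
cos(534°) = 1 - 2sin²267° = -0.9945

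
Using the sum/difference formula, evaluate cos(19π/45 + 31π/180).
cos(19π/45 + 31π/180) = cos 19π/45 cos 31π/180 - sin 19π/45 sin 31π/180 = -0.2924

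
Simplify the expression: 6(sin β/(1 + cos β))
6(sin β/(1 + cos β)) = 6(tan(β/2)) (using Half angle)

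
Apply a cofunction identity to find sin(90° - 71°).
sin(90° - 71°) = cos(71°) = 0.3256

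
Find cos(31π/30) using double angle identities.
cos(31π/30) = cos²31π/60 - sin²31π/60 = -0.9945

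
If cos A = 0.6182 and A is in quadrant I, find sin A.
sin A = 0.786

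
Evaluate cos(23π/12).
cos(23π/12) = (√6+√2)/4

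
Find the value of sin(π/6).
sin(π/6) = 1/2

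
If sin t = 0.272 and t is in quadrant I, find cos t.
cos t = 0.9623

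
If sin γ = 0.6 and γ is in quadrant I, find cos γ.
cos γ = 0.8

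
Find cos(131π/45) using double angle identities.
cos(131π/45) = cos²131π/90 - sin²131π/90 = -0.9613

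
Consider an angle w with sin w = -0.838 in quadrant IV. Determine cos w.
cos w = √(1 - sin²w) = 0.5457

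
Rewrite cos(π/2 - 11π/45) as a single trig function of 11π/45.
cos(π/2 - 11π/45) = sin(11π/45)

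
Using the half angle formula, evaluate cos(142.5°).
cos(142.5°) = -√((1 + cos 285°)/2) = -0.7934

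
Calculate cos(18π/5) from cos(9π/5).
cos(18π/5) = cos²9π/5 - sin²9π/5 = 0.309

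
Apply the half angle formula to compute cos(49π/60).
cos(49π/60) = -√((1 + cos 49π/30)/2) = -0.8387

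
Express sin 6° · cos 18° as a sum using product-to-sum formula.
sin 6° cos 18° = (1/2)[sin(6°+18°) + sin(6°-18°)]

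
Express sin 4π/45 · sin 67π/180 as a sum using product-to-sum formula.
sin 4π/45 sin 67π/180 = (1/2)[cos(4π/45-67π/180) - cos(4π/45+67π/180)]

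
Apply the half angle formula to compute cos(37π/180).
cos(37π/180) = √((1 + cos 37π/90)/2) = 0.7986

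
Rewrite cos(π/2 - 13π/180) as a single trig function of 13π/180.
cos(π/2 - 13π/180) = sin(13π/180)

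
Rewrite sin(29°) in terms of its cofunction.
sin(29°) = cos(90° - 29°) = cos(61°)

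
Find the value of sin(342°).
sin(342°) = -0.309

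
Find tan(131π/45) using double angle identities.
tan(131π/45) = 2 tan 131π/90 / (1 - tan²131π/90) = -0.2867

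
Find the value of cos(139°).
cos(139°) = -0.7547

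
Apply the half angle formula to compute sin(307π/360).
sin(307π/360) = √((1 - cos 307π/180)/2) = 0.4462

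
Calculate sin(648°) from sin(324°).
sin(648°) = 2 sin 324° cos 324° = -0.9511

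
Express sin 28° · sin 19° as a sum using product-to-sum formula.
sin 28° sin 19° = (1/2)[cos(28°-19°) - cos(28°+19°)]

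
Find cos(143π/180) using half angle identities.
cos(143π/180) = -√((1 + cos 143π/90)/2) = -0.7986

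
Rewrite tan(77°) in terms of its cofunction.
tan(77°) = cot(90° - 77°) = cot(13°)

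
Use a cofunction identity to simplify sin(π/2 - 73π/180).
sin(π/2 - 73π/180) = cos(73π/180)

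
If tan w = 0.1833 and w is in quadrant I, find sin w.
sin w = 0.1803 (using tan²w + 1 = sec²w)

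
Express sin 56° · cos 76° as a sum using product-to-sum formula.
sin 56° cos 76° = (1/2)[sin(56°+76°) + sin(56°-76°)]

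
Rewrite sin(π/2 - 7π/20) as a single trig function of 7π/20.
sin(π/2 - 7π/20) = cos(7π/20)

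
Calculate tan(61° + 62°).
tan(61° + 62°) = (tan 61° + tan 62°)/(1 - tan 61° tan 62°) = -1.54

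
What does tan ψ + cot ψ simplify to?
tan ψ + cot ψ = sec ψ csc ψ (using Quotient identities)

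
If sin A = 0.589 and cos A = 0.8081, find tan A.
tan A = sin A / cos A = 0.7289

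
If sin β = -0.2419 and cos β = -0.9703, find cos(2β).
cos(2β) = cos²β - sin²β = 0.883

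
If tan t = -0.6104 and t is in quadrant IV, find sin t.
sin t = -0.521 (using tan²t + 1 = sec²t)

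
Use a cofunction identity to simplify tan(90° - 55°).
tan(90° - 55°) = cot(55°)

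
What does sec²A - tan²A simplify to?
sec²A - tan²A = 1 (using Pythagorean identity)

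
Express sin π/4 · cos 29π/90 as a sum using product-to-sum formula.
sin π/4 cos 29π/90 = (1/2)[sin(π/4+29π/90) + sin(π/4-29π/90)]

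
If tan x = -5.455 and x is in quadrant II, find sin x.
sin x = 0.9836 (using tan²x + 1 = sec²x)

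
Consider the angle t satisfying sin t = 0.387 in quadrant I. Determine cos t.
cos t = √(1 - sin²t) = 0.9221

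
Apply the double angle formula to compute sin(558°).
sin(558°) = 2 sin 279° cos 279° = -0.309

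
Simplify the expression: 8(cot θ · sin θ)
8(cot θ · sin θ) = 8(cos θ) (using Quotient identity)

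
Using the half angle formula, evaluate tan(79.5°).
tan(79.5°) = sin 159° / (1 + cos 159°) = 5.396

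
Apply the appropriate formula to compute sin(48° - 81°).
sin(48° - 81°) = sin 48° cos 81° - cos 48° sin 81° = -0.5446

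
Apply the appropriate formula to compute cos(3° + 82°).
cos(3° + 82°) = cos 3° cos 82° - sin 3° sin 82° = 0.08716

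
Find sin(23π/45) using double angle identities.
sin(23π/45) = 2 sin 23π/90 cos 23π/90 = 0.9994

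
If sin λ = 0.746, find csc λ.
csc λ = 1/sin λ = 1.34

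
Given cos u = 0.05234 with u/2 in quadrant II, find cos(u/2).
cos(u/2) = ±√((1 + cos u)/2); negative since u/2 ∈ QII, so cos(u/2) = -0.7254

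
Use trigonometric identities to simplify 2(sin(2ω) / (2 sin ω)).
2(sin(2ω) / (2 sin ω)) = 2(cos ω) (using Double angle)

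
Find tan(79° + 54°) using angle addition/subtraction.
tan(79° + 54°) = (tan 79° + tan 54°)/(1 - tan 79° tan 54°) = -1.072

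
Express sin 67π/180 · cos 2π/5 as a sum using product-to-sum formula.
sin 67π/180 cos 2π/5 = (1/2)[sin(67π/180+2π/5) + sin(67π/180-2π/5)]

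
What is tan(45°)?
tan(45°) = 1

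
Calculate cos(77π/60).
cos(77π/60) = -0.6293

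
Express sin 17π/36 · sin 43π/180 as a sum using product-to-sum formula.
sin 17π/36 sin 43π/180 = (1/2)[cos(17π/36-43π/180) - cos(17π/36+43π/180)]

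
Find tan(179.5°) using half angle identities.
tan(179.5°) = sin 359° / (1 + cos 359°) = -0.008727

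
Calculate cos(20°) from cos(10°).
cos(20°) = cos²10° - sin²10° = 0.9397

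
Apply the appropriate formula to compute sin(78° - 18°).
sin(78° - 18°) = sin 78° cos 18° - cos 78° sin 18° = √3/2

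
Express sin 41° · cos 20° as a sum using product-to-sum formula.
sin 41° cos 20° = (1/2)[sin(41°+20°) + sin(41°-20°)]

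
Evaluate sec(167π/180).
sec(167π/180) = -1.026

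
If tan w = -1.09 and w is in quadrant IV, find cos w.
cos w = 0.676 (using tan²w + 1 = sec²w)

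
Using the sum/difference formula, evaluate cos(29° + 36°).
cos(29° + 36°) = cos 29° cos 36° - sin 29° sin 36° = 0.4226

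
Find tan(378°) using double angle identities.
tan(378°) = 2 tan 189° / (1 - tan²189°) = 0.3249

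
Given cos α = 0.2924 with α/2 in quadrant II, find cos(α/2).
cos(α/2) = ±√((1 + cos α)/2); negative since α/2 ∈ QII, so cos(α/2) = -0.8039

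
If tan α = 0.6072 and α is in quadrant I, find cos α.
cos α = 0.8548 (using tan²α + 1 = sec²α)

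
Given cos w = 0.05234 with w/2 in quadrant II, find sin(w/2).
sin(w/2) = ±√((1 - cos w)/2); positive since w/2 ∈ QII, so sin(w/2) = 0.6884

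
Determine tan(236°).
tan(236°) = 1.483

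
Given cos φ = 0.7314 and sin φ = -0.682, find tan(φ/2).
tan(φ/2) = sin φ / (1 + cos φ) = -0.3939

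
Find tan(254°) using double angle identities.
tan(254°) = 2 tan 127° / (1 - tan²127°) = 3.487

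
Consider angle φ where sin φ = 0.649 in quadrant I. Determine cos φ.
cos φ = √(1 - sin²φ) = 0.7608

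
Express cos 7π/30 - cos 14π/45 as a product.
cos 7π/30 - cos 14π/45 = -2 sin(49π/180) sin(-7π/180)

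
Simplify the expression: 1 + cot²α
1 + cot²α = csc²α (using Pythagorean identity)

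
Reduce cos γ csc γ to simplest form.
cos γ csc γ = cot γ (using Reciprocal + quotient)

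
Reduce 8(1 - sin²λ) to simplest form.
8(1 - sin²λ) = 8(cos²λ) (using Pythagorean identity)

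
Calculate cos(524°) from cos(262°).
cos(524°) = cos²262° - sin²262° = -0.9613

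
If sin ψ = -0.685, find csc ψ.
csc ψ = 1/sin ψ = -1.46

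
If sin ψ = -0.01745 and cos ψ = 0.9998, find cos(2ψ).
cos(2ψ) = cos²ψ - sin²ψ = 0.9993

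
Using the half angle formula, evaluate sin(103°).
sin(103°) = √((1 - cos 206°)/2) = 0.9744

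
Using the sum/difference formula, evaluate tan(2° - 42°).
tan(2° - 42°) = (tan 2° - tan 42°)/(1 + tan 2° tan 42°) = -0.8391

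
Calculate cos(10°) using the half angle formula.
cos(10°) = √((1 + cos 20°)/2) = 0.9848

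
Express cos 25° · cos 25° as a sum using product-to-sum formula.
cos 25° cos 25° = (1/2)[cos(25°-25°) + cos(25°+25°)]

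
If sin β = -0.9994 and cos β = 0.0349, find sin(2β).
sin(2β) = 2 sin β cos β = -0.06976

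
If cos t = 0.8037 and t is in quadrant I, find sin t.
sin t = 0.595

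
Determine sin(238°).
sin(238°) = -0.848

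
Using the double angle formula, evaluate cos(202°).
cos(202°) = cos²101° - sin²101° = -0.9272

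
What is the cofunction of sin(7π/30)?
sin(7π/30) = cos(π/2 - 7π/30) = cos(4π/15)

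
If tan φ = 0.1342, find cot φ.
cot φ = 1/tan φ = 7.452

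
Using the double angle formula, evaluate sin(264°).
sin(264°) = 2 sin 132° cos 132° = -0.9945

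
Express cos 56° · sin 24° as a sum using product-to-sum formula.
cos 56° sin 24° = (1/2)[sin(56°+24°) - sin(56°-24°)]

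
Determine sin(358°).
sin(358°) = -0.0349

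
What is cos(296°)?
cos(296°) = 0.4384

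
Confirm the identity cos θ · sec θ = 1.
LHS = cos θ · (1/cos θ) = 1 = RHS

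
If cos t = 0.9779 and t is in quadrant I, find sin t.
sin t = 0.2091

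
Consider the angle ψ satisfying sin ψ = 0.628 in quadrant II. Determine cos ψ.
cos ψ = ±√(1 - sin²ψ) = -0.7782 (negative in QII)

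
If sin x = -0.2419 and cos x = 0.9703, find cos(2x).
cos(2x) = cos²x - sin²x = 0.883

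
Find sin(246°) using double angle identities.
sin(246°) = 2 sin 123° cos 123° = -0.9135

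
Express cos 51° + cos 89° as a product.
cos 51° + cos 89° = 2 cos(70°) cos(-19°)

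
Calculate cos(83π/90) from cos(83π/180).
cos(83π/90) = cos²83π/180 - sin²83π/180 = -0.9703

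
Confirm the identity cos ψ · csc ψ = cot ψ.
LHS = cos ψ · (1/sin ψ) = cos ψ/sin ψ = cot ψ = RHS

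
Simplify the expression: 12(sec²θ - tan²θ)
12(sec²θ - tan²θ) = 12 (using Pythagorean identity)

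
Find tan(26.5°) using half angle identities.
tan(26.5°) = sin 53° / (1 + cos 53°) = 0.4986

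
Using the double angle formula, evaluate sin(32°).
sin(32°) = 2 sin 16° cos 16° = 0.5299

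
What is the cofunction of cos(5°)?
cos(5°) = sin(90° - 5°) = sin(85°)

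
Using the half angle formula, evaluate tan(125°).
tan(125°) = sin 250° / (1 + cos 250°) = -1.428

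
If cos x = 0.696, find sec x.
sec x = 1/cos x = 1.437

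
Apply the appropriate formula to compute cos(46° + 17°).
cos(46° + 17°) = cos 46° cos 17° - sin 46° sin 17° = 0.454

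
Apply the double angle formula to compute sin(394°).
sin(394°) = 2 sin 197° cos 197° = 0.5592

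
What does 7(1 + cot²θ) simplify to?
7(1 + cot²θ) = 7(csc²θ) (using Pythagorean identity)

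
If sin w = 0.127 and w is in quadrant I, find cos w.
cos w = 0.9919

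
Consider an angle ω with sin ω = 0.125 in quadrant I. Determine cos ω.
cos ω = √(1 - sin²ω) = 0.9922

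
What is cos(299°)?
cos(299°) = 0.4848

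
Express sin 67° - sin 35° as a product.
sin 67° - sin 35° = 2 cos(51°) sin(16°)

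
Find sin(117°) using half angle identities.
sin(117°) = √((1 - cos 234°)/2) = 0.891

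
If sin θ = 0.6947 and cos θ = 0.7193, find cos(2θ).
cos(2θ) = cos²θ - sin²θ = 0.03478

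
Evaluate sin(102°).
sin(102°) = 0.9781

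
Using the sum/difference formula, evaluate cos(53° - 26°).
cos(53° - 26°) = cos 53° cos 26° + sin 53° sin 26° = 0.891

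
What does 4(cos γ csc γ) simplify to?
4(cos γ csc γ) = 4(cot γ) (using Reciprocal + quotient)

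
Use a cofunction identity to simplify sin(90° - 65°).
sin(90° - 65°) = cos(65°)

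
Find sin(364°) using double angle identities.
sin(364°) = 2 sin 182° cos 182° = 0.06976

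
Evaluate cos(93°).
cos(93°) = -0.05234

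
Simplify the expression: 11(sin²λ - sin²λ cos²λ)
11(sin²λ - sin²λ cos²λ) = 11(sin⁴λ) (using Factoring)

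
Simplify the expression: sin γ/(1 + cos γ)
sin γ/(1 + cos γ) = tan(γ/2) (using Half angle)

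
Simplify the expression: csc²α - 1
csc²α - 1 = cot²α (using Pythagorean identity)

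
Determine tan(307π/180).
tan(307π/180) = -1.327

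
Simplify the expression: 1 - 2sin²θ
1 - 2sin²θ = cos(2θ) (using Double angle)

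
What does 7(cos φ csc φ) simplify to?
7(cos φ csc φ) = 7(cot φ) (using Reciprocal + quotient)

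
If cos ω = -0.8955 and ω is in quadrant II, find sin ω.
sin ω = 0.4451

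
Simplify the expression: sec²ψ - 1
sec²ψ - 1 = tan²ψ (using Pythagorean identity)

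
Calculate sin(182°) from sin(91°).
sin(182°) = 2 sin 91° cos 91° = -0.0349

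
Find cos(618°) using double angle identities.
cos(618°) = 1 - 2sin²309° = -0.2079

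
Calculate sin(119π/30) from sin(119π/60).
sin(119π/30) = 2 sin 119π/60 cos 119π/60 = -0.1045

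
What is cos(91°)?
cos(91°) = -0.01745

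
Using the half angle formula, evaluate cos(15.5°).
cos(15.5°) = √((1 + cos 31°)/2) = 0.9636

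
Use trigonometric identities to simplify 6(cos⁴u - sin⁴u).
6(cos⁴u - sin⁴u) = 6(cos(2u)) (using Factoring + double angle)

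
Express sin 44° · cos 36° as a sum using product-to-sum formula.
sin 44° cos 36° = (1/2)[sin(44°+36°) + sin(44°-36°)]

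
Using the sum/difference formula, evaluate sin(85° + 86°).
sin(85° + 86°) = sin 85° cos 86° + cos 85° sin 86° = 0.1564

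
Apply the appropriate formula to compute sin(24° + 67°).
sin(24° + 67°) = sin 24° cos 67° + cos 24° sin 67° = 0.9998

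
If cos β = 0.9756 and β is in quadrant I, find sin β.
sin β = 0.2196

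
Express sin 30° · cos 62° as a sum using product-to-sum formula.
sin 30° cos 62° = (1/2)[sin(30°+62°) + sin(30°-62°)]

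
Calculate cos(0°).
cos(0°) = 1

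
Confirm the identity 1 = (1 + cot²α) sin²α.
RHS = csc²α · sin²α = (1/sin²α) · sin²α = 1 = LHS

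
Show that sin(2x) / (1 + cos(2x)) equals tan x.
LHS = 2 sin x cos x / (2cos²x) = sin x/cos x = tan x = RHS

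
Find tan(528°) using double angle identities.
tan(528°) = 2 tan 264° / (1 - tan²264°) = -0.2126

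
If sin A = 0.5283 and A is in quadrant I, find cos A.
cos A = 0.8491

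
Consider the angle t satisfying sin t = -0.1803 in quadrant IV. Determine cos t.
cos t = √(1 - sin²t) = 0.9836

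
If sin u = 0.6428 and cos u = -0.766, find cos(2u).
cos(2u) = cos²u - sin²u = 0.1736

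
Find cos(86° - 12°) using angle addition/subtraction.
cos(86° - 12°) = cos 86° cos 12° + sin 86° sin 12° = 0.2756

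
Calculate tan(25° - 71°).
tan(25° - 71°) = (tan 25° - tan 71°)/(1 + tan 25° tan 71°) = -1.036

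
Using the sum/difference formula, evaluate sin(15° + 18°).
sin(15° + 18°) = sin 15° cos 18° + cos 15° sin 18° = 0.5446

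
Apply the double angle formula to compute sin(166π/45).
sin(166π/45) = 2 sin 83π/45 cos 83π/45 = -0.829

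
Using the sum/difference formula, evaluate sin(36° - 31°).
sin(36° - 31°) = sin 36° cos 31° - cos 36° sin 31° = 0.08716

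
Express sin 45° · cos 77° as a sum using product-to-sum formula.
sin 45° cos 77° = (1/2)[sin(45°+77°) + sin(45°-77°)]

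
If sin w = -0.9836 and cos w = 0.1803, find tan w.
tan w = sin w / cos w = -5.455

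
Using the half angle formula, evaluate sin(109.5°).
sin(109.5°) = √((1 - cos 219°)/2) = 0.9426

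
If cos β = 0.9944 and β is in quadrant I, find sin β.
sin β = 0.1057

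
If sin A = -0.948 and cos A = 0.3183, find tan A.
tan A = sin A / cos A = -2.978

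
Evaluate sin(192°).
sin(192°) = -0.2079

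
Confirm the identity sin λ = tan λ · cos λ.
RHS = (sin λ/cos λ) · cos λ = sin λ = LHS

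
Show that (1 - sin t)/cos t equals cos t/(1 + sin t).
LHS = (1 - sin t)(1 + sin t) / (cos t(1 + sin t)) = (1 - sin²t) / (cos t(1 + sin t)) = cos²t / (cos t(1 + sin t)) = cos t/(1 + sin t) = RHS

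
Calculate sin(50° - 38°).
sin(50° - 38°) = sin 50° cos 38° - cos 50° sin 38° = 0.2079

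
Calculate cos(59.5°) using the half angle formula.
cos(59.5°) = √((1 + cos 119°)/2) = 0.5075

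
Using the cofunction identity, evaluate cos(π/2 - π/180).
cos(π/2 - π/180) = sin(π/180) = 0.01745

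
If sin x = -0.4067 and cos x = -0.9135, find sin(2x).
sin(2x) = 2 sin x cos x = 0.743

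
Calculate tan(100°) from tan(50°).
tan(100°) = 2 tan 50° / (1 - tan²50°) = -5.671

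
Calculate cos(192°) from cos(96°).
cos(192°) = cos²96° - sin²96° = -0.9781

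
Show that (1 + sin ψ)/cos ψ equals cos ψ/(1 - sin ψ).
LHS = (1 + sin ψ)(1 - sin ψ) / (cos ψ(1 - sin ψ)) = (1 - sin²ψ) / (cos ψ(1 - sin ψ)) = cos²ψ / (cos ψ(1 - sin ψ)) = cos ψ/(1 - sin ψ) = RHS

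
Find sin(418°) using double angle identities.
sin(418°) = 2 sin 209° cos 209° = 0.848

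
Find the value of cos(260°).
cos(260°) = -0.1736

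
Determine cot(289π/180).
cot(289π/180) = -0.3443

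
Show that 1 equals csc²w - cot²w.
RHS = 1/sin²w - cos²w/sin²w = (1 - cos²w)/sin²w = sin²w/sin²w = 1 = LHS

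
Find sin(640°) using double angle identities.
sin(640°) = 2 sin 320° cos 320° = -0.9848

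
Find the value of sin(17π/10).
sin(17π/10) = -0.809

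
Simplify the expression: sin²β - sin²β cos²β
sin²β - sin²β cos²β = sin⁴β (using Factoring)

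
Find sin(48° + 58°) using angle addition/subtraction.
sin(48° + 58°) = sin 48° cos 58° + cos 48° sin 58° = 0.9613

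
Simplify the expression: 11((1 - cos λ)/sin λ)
11((1 - cos λ)/sin λ) = 11(tan(λ/2)) (using Half angle)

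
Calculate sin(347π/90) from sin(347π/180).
sin(347π/90) = 2 sin 347π/180 cos 347π/180 = -0.4384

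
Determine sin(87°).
sin(87°) = 0.9986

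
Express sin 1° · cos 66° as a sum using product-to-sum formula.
sin 1° cos 66° = (1/2)[sin(1°+66°) + sin(1°-66°)]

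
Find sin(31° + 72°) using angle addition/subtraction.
sin(31° + 72°) = sin 31° cos 72° + cos 31° sin 72° = 0.9744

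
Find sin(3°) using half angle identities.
sin(3°) = √((1 - cos 6°)/2) = 0.05234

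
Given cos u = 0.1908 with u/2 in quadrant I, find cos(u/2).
cos(u/2) = ±√((1 + cos u)/2); positive since u/2 ∈ QI, so cos(u/2) = 0.7716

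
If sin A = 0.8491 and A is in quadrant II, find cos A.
cos A = -0.5282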